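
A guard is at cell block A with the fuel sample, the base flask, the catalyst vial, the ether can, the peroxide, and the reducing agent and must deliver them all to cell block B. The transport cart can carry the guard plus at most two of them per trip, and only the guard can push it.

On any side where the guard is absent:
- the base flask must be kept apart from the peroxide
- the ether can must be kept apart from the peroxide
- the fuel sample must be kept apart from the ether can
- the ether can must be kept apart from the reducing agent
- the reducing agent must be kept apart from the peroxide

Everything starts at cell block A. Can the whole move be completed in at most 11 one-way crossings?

Yes

Yes — this plan uses 9 crossings (≤ 11):
1. Guard goes to cell block B with the ether can and the peroxide.
2. Guard goes back to cell block A with the ether can.
3. Guard goes to cell block B with the ether can and the fuel sample.
4. Guard goes back to cell block A with the ether can.
5. Guard goes to cell block B with the base flask and the reducing agent.
6. Guard goes back to cell block A with the peroxide.
7. Guard goes to cell block B with the catalyst vial and the ether can.
8. Guard goes back to cell block A with the ether can.
9. Guard goes to cell block B with the ether can and the peroxide.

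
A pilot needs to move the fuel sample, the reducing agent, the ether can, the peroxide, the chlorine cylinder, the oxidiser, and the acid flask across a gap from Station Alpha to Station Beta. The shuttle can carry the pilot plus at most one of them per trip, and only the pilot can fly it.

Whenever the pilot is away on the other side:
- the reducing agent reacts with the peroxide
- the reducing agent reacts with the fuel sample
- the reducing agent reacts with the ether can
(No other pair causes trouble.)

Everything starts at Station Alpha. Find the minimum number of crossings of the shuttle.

impossible

Following every safe sequence of crossings from the start, the most of the 7 that can be at Station Beta as the shuttle arrives there on crossings 1, 3, 5, 7, 9 is 1, 2, 3, 4, 5 respectively; the best ever achieved is 5 of 7.
From crossing 11 on, no configuration arises that was not already reachable earlier: only 72 distinct safe configurations (who is on which side, and where the shuttle is) can ever be reached, none of them has everyone across, and every continuation just revisits them. So no valid plan exists.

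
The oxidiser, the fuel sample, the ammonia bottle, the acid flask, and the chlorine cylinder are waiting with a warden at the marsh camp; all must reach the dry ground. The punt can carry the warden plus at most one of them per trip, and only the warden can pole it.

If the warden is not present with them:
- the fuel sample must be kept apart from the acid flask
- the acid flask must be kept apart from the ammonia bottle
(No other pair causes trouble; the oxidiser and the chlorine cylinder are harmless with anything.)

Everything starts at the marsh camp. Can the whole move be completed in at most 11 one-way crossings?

Yes — this plan uses 11 crossings (≤ 11):
1. Warden goes to the dry ground with the acid flask.
2. Warden goes back to the marsh camp alone.
3. Warden goes to the dry ground with the oxidiser.
4. Warden goes back to the marsh camp alone.
5. Warden goes to the dry ground with the fuel sample.
6. Warden goes back to the marsh camp with the acid flask.
7. Warden goes to the dry ground with the ammonia bottle.
8. Warden goes back to the marsh camp alone.
9. Warden goes to the dry ground with the chlorine cylinder.
10. Warden goes back to the marsh camp alone.
11. Warden goes to the dry ground with the acid flask.

Yes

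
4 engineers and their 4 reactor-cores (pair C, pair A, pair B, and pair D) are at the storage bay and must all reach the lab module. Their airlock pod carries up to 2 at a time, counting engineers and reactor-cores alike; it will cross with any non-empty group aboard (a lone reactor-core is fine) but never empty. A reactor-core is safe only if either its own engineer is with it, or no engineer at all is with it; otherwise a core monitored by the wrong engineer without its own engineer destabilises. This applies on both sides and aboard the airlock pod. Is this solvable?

No

Following every safe sequence of crossings from the start, the most of the 8 that can be at the lab module as the airlock pod arrives there on crossings 1, 3, 5 is 2, 3, 4 respectively; the best ever achieved is 4 of 8.
From crossing 7 on, no configuration arises that was not already reachable earlier: only 44 distinct safe configurations (who is on which side, and where the airlock pod is) can ever be reached, none of them has everyone across, and every continuation just revisits them. So no valid plan exists.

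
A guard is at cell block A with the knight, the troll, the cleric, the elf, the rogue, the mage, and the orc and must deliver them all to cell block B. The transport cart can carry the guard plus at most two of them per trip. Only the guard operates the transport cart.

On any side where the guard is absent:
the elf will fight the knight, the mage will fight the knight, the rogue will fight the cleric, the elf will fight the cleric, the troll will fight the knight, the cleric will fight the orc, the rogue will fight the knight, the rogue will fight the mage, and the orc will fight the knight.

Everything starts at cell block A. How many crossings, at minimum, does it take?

Whatever the first load, the items left behind include a forbidden pair without the guard. No opening move is safe, so no plan exists.

impossible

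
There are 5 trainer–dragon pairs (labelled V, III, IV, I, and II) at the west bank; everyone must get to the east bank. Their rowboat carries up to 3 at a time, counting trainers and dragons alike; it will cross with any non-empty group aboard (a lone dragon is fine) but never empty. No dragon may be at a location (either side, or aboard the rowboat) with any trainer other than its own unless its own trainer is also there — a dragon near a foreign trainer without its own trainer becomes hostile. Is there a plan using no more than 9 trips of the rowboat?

Counting alone: each trip to the east bank takes at most 3 across and each return brings at least 1 back, so after t trips out (and t−1 returns) at most 3t − (t−1) of the 10 are across; that first reaches 10 at t = 5, so at least 9 crossings are needed.
The safety rule pushes this higher. Following every safe sequence of crossings, the most of the 10 that can be at the east bank as the rowboat arrives there on crossing 9 is 9 — never all 10.
So the move cannot be finished within 9 crossings. (The shortest complete plan takes 11:)
1. dragon V and trainer V cross → the east bank.
2. trainer V crosses ← the west bank.
3. dragon I, dragon III, and dragon IV cross → the east bank.
4. dragon V crosses ← the west bank.
5. trainer I, trainer III, and trainer IV cross → the east bank.
6. dragon III and trainer III cross ← the west bank.
7. trainer II, trainer III, and trainer V cross → the east bank.
8. dragon IV crosses ← the west bank.
9. dragon III and dragon V cross → the east bank.
10. dragon V crosses ← the west bank.
11. dragon II, dragon IV, and dragon V cross → the east bank.

No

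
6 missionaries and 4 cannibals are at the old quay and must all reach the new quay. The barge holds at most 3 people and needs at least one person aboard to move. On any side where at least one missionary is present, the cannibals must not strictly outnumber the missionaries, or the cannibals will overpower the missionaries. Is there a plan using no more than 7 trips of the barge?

No

Counting alone: each trip to the new quay takes at most 3 across and each return brings at least 1 back, so after t trips out (and t−1 returns) at most 3t − (t−1) of the 10 are across; that first reaches 10 at t = 5, so at least 9 crossings are needed.
Since 7 < 9, 7 crossings cannot be enough. (The shortest complete plan in fact takes 9:)
1. 2 cannibals → the new quay.  (the old quay: 6M 2C; the new quay: 0M 2C)
2. 1 cannibal ← the old quay.  (the old quay: 6M 3C; the new quay: 0M 1C)
3. 3 cannibals → the new quay.  (the old quay: 6M 0C; the new quay: 0M 4C)
4. 1 cannibal ← the old quay.  (the old quay: 6M 1C; the new quay: 0M 3C)
5. 3 missionaries → the new quay.  (the old quay: 3M 1C; the new quay: 3M 3C)
6. 1 cannibal ← the old quay.  (the old quay: 3M 2C; the new quay: 3M 2C)
7. 1 missionary and 2 cannibals → the new quay.  (the old quay: 2M 0C; the new quay: 4M 4C)
8. 1 cannibal ← the old quay.  (the old quay: 2M 1C; the new quay: 4M 3C)
9. 2 missionaries and 1 cannibal → the new quay.  (the old quay: 0M 0C; the new quay: 6M 4C)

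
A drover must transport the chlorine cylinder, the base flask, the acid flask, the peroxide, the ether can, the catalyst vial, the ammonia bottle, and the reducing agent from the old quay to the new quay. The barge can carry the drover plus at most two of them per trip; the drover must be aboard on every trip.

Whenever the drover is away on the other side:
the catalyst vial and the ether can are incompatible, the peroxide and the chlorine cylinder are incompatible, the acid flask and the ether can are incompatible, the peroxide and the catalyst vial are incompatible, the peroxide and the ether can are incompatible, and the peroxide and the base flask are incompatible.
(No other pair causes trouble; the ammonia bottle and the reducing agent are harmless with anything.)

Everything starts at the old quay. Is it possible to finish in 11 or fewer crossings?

No

Counting alone: the drover can take at most 2 across per trip to the new quay, so moving all 8 needs at least 4 loaded trips out, with a return between consecutive ones — at least 7 crossings.
The safety rule pushes this higher. Following every safe sequence of crossings, the most of the 8 that can be at the new quay as the barge arrives there on crossings 7, 9, 11 is 5, 6, 7 respectively — never all 8.
So the move cannot be finished within 11 crossings. (The shortest complete plan takes 13:)
1. Drover goes to the new quay with the ether can and the peroxide.  [the old quay: the acid flask, the ammonia bottle, the base flask, the catalyst vial, the chlorine cylinder, the reducing agent | the new quay: the ether can, the peroxide]
2. Drover goes back to the old quay with the peroxide.  [the old quay: the acid flask, the ammonia bottle, the base flask, the catalyst vial, the chlorine cylinder, the peroxide, the reducing agent | the new quay: the ether can]
3. Drover goes to the new quay with the chlorine cylinder and the peroxide.  [the old quay: the acid flask, the ammonia bottle, the base flask, the catalyst vial, the reducing agent | the new quay: the chlorine cylinder, the ether can, the peroxide]
4. Drover goes back to the old quay with the peroxide.  [the old quay: the acid flask, the ammonia bottle, the base flask, the catalyst vial, the peroxide, the reducing agent | the new quay: the chlorine cylinder, the ether can]
5. Drover goes to the new quay with the base flask and the peroxide.  [the old quay: the acid flask, the ammonia bottle, the catalyst vial, the reducing agent | the new quay: the base flask, the chlorine cylinder, the ether can, the peroxide]
6. Drover goes back to the old quay with the peroxide.  [the old quay: the acid flask, the ammonia bottle, the catalyst vial, the peroxide, the reducing agent | the new quay: the base flask, the chlorine cylinder, the ether can]
7. Drover goes to the new quay with the acid flask and the catalyst vial.  [the old quay: the ammonia bottle, the peroxide, the reducing agent | the new quay: the acid flask, the base flask, the catalyst vial, the chlorine cylinder, the ether can]
8. Drover goes back to the old quay with the ether can.  [the old quay: the ammonia bottle, the ether can, the peroxide, the reducing agent | the new quay: the acid flask, the base flask, the catalyst vial, the chlorine cylinder]
9. Drover goes to the new quay with the ammonia bottle and the peroxide.  [the old quay: the ether can, the reducing agent | the new quay: the acid flask, the ammonia bottle, the base flask, the catalyst vial, the chlorine cylinder, the peroxide]
10. Drover goes back to the old quay with the peroxide.  [the old quay: the ether can, the peroxide, the reducing agent | the new quay: the acid flask, the ammonia bottle, the base flask, the catalyst vial, the chlorine cylinder]
11. Drover goes to the new quay with the peroxide and the reducing agent.  [the old quay: the ether can | the new quay: the acid flask, the ammonia bottle, the base flask, the catalyst vial, the chlorine cylinder, the peroxide, the reducing agent]
12. Drover goes back to the old quay with the peroxide.  [the old quay: the ether can, the peroxide | the new quay: the acid flask, the ammonia bottle, the base flask, the catalyst vial, the chlorine cylinder, the reducing agent]
13. Drover goes to the new quay with the ether can and the peroxide.  [the old quay: — | the new quay: the acid flask, the ammonia bottle, the base flask, the catalyst vial, the chlorine cylinder, the ether can, the peroxide, the reducing agent]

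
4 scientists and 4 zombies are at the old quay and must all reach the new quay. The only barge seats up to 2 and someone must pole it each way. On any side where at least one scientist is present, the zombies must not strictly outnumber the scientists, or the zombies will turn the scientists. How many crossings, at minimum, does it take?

Following every safe sequence of crossings from the start, the most of the 8 that can be at the new quay as the barge arrives there on crossings 1, 3, 5 is 2, 3, 4 respectively; the best ever achieved is 4 of 8.
From crossing 7 on, no configuration arises that was not already reachable earlier: only 11 distinct safe configurations (who is on which side, and where the barge is) can ever be reached, none of them has everyone across, and every continuation just revisits them. They are: 0 scientists + 0 zombies across (barge back at the start); 0 scientists + 1 zombie across (barge there); 0 scientists + 1 zombie across (barge back at the start); 0 scientists + 2 zombies across (barge there); 0 scientists + 2 zombies across (barge back at the start); 0 scientists + 3 zombies across (barge there); 0 scientists + 3 zombies across (barge back at the start); 0 scientists + 4 zombies across (barge there); 1 scientist + 1 zombie across (barge there); 1 scientist + 1 zombie across (barge back at the start); 2 scientists + 2 zombies across (barge there). So no valid plan exists.

impossible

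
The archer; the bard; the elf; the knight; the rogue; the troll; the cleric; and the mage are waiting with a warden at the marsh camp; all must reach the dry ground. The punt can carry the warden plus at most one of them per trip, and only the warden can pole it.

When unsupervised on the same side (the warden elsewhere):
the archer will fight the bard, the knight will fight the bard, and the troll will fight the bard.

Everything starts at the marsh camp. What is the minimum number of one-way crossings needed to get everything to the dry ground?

Following every safe sequence of crossings from the start, the most of the 8 that can be at the dry ground as the punt arrives there on crossings 1, 3, 5, 7, 9, 11 is 1, 2, 3, 4, 5, 6 respectively; the best ever achieved is 6 of 8.
From crossing 13 on, no configuration arises that was not already reachable earlier: only 144 distinct safe configurations (who is on which side, and where the punt is) can ever be reached, none of them has everyone across, and every continuation just revisits them. So no valid plan exists.

impossible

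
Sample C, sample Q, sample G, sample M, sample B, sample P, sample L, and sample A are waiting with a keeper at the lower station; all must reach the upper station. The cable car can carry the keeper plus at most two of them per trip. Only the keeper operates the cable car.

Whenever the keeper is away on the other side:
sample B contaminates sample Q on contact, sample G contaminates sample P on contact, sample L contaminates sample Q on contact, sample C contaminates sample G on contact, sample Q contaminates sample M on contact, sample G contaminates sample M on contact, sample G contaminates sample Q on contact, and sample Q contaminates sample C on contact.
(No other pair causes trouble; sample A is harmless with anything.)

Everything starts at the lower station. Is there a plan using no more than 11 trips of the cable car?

No

Counting alone: the keeper can take at most 2 across per trip to the upper station, so moving all 8 needs at least 4 loaded trips out, with a return between consecutive ones — at least 7 crossings.
The safety rule pushes this higher. Following every safe sequence of crossings, the most of the 8 that can be at the upper station as the cable car arrives there on crossings 7, 9, 11 is 5, 6, 7 respectively — never all 8.
So the move cannot be finished within 11 crossings. (The shortest complete plan takes 13:)
1. Keeper goes to the upper station with sample G and sample Q.
2. Keeper goes back to the lower station with sample Q.
3. Keeper goes to the upper station with sample B and sample Q.
4. Keeper goes back to the lower station with sample Q.
5. Keeper goes to the upper station with sample L and sample Q.
6. Keeper goes back to the lower station with sample Q.
7. Keeper goes to the upper station with sample C and sample M.
8. Keeper goes back to the lower station with sample G.
9. Keeper goes to the upper station with sample P and sample Q.
10. Keeper goes back to the lower station with sample Q.
11. Keeper goes to the upper station with sample A and sample Q.
12. Keeper goes back to the lower station with sample Q.
13. Keeper goes to the upper station with sample G and sample Q.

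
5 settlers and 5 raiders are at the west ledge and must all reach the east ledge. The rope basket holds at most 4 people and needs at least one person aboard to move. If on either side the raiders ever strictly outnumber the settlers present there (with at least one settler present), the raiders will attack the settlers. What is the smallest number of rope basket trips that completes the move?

Counting alone: each trip to the east ledge takes at most 4 across and each return brings at least 1 back, so after t trips out (and t−1 returns) at most 4t − (t−1) of the 10 are across; that first reaches 10 at t = 3, so at least 5 crossings are needed.
The safety rule pushes this higher. Following every safe sequence of crossings, the most of the 10 that can be at the east ledge as the rope basket arrives there on crossing 5 is 9 — never all 10.
So no plan with fewer than 7 crossings exists, and this one achieves 7:
1. 2 raiders → the east ledge.  (the west ledge: 5S 3R; the east ledge: 0S 2R)
2. 1 raider ← the west ledge.  (the west ledge: 5S 4R; the east ledge: 0S 1R)
3. 4 raiders → the east ledge.  (the west ledge: 5S 0R; the east ledge: 0S 5R)
4. 1 raider ← the west ledge.  (the west ledge: 5S 1R; the east ledge: 0S 4R)
5. 4 settlers → the east ledge.  (the west ledge: 1S 1R; the east ledge: 4S 4R)
6. 1 settler and 1 raider ← the west ledge.  (the west ledge: 2S 2R; the east ledge: 3S 3R)
7. 2 settlers and 2 raiders → the east ledge.  (the west ledge: 0S 0R; the east ledge: 5S 5R)

7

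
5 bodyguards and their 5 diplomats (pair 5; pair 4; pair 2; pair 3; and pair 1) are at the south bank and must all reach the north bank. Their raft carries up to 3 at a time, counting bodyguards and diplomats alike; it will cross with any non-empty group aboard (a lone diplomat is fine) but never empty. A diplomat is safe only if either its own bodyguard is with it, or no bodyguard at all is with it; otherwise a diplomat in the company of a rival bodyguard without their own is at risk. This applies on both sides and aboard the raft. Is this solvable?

Yes

1. bodyguard 5 and diplomat 5 cross → the north bank.
2. bodyguard 5 crosses ← the south bank.
3. diplomat 2, diplomat 3, and diplomat 4 cross → the north bank.
4. diplomat 5 crosses ← the south bank.
5. bodyguard 2, bodyguard 3, and bodyguard 4 cross → the north bank.
6. bodyguard 4 and diplomat 4 cross ← the south bank.
7. bodyguard 1, bodyguard 4, and bodyguard 5 cross → the north bank.
8. diplomat 2 crosses ← the south bank.
9. diplomat 4 and diplomat 5 cross → the north bank.
10. diplomat 5 crosses ← the south bank.
11. diplomat 1, diplomat 2, and diplomat 5 cross → the north bank.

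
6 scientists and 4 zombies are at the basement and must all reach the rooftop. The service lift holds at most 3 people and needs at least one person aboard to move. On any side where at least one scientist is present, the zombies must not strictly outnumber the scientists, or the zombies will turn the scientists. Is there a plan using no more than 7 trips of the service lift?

Counting alone: each trip to the rooftop takes at most 3 across and each return brings at least 1 back, so after t trips out (and t−1 returns) at most 3t − (t−1) of the 10 are across; that first reaches 10 at t = 5, so at least 9 crossings are needed.
Since 7 < 9, 7 crossings cannot be enough. (The shortest complete plan in fact takes 9:)
1. 2 zombies → the rooftop.  (the basement: 6S 2Z; the rooftop: 0S 2Z)
2. 1 zombie ← the basement.  (the basement: 6S 3Z; the rooftop: 0S 1Z)
3. 3 zombies → the rooftop.  (the basement: 6S 0Z; the rooftop: 0S 4Z)
4. 1 zombie ← the basement.  (the basement: 6S 1Z; the rooftop: 0S 3Z)
5. 3 scientists → the rooftop.  (the basement: 3S 1Z; the rooftop: 3S 3Z)
6. 1 zombie ← the basement.  (the basement: 3S 2Z; the rooftop: 3S 2Z)
7. 1 scientist and 2 zombies → the rooftop.  (the basement: 2S 0Z; the rooftop: 4S 4Z)
8. 1 zombie ← the basement.  (the basement: 2S 1Z; the rooftop: 4S 3Z)
9. 2 scientists and 1 zombie → the rooftop.  (the basement: 0S 0Z; the rooftop: 6S 4Z)

No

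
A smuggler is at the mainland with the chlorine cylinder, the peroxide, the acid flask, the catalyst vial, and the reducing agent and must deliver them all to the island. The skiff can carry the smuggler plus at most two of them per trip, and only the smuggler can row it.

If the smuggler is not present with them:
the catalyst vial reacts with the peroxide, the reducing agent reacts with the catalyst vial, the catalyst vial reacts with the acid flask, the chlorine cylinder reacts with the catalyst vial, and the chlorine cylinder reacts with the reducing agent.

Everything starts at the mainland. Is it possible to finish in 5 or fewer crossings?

No

Counting alone: the smuggler can take at most 2 across per trip to the island, so moving all 5 needs at least 3 loaded trips out, with a return between consecutive ones — at least 5 crossings.
The safety rule pushes this higher. Following every safe sequence of crossings, the most of the 5 that can be at the island as the skiff arrives there on crossing 5 is 4 — never all 5.
So the move cannot be finished within 5 crossings. (The shortest complete plan takes 7:)
1. Smuggler goes to the island with the catalyst vial and the chlorine cylinder.  [the mainland: the acid flask, the peroxide, the reducing agent | the island: the catalyst vial, the chlorine cylinder]
2. Smuggler goes back to the mainland with the chlorine cylinder.  [the mainland: the acid flask, the chlorine cylinder, the peroxide, the reducing agent | the island: the catalyst vial]
3. Smuggler goes to the island with the chlorine cylinder and the peroxide.  [the mainland: the acid flask, the reducing agent | the island: the catalyst vial, the chlorine cylinder, the peroxide]
4. Smuggler goes back to the mainland with the catalyst vial.  [the mainland: the acid flask, the catalyst vial, the reducing agent | the island: the chlorine cylinder, the peroxide]
5. Smuggler goes to the island with the acid flask and the catalyst vial.  [the mainland: the reducing agent | the island: the acid flask, the catalyst vial, the chlorine cylinder, the peroxide]
6. Smuggler goes back to the mainland with the catalyst vial.  [the mainland: the catalyst vial, the reducing agent | the island: the acid flask, the chlorine cylinder, the peroxide]
7. Smuggler goes to the island with the catalyst vial and the reducing agent.  [the mainland: — | the island: the acid flask, the catalyst vial, the chlorine cylinder, the peroxide, the reducing agent]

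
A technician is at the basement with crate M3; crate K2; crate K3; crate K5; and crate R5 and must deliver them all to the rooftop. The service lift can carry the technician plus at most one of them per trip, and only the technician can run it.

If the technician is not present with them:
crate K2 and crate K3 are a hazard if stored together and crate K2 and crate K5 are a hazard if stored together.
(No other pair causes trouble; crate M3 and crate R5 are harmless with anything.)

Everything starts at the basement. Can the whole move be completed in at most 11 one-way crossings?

Yes — this plan uses 11 crossings (≤ 11):
1. Technician goes to the rooftop with crate K2.  [the basement: crate K3, crate K5, crate M3, crate R5 | the rooftop: crate K2]
2. Technician goes back to the basement alone.  [the basement: crate K3, crate K5, crate M3, crate R5 | the rooftop: crate K2]
3. Technician goes to the rooftop with crate M3.  [the basement: crate K3, crate K5, crate R5 | the rooftop: crate K2, crate M3]
4. Technician goes back to the basement alone.  [the basement: crate K3, crate K5, crate R5 | the rooftop: crate K2, crate M3]
5. Technician goes to the rooftop with crate K3.  [the basement: crate K5, crate R5 | the rooftop: crate K2, crate K3, crate M3]
6. Technician goes back to the basement with crate K2.  [the basement: crate K2, crate K5, crate R5 | the rooftop: crate K3, crate M3]
7. Technician goes to the rooftop with crate K5.  [the basement: crate K2, crate R5 | the rooftop: crate K3, crate K5, crate M3]
8. Technician goes back to the basement alone.  [the basement: crate K2, crate R5 | the rooftop: crate K3, crate K5, crate M3]
9. Technician goes to the rooftop with crate R5.  [the basement: crate K2 | the rooftop: crate K3, crate K5, crate M3, crate R5]
10. Technician goes back to the basement alone.  [the basement: crate K2 | the rooftop: crate K3, crate K5, crate M3, crate R5]
11. Technician goes to the rooftop with crate K2.  [the basement: — | the rooftop: crate K2, crate K3, crate K5, crate M3, crate R5]

Yes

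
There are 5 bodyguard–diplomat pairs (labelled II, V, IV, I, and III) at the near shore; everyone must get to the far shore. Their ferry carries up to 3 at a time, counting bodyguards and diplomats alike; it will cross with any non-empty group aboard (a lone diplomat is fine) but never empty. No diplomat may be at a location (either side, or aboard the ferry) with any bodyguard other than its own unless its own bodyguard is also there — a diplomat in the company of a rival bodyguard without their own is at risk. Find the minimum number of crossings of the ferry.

Counting alone: each trip to the far shore takes at most 3 across and each return brings at least 1 back, so after t trips out (and t−1 returns) at most 3t − (t−1) of the 10 are across; that first reaches 10 at t = 5, so at least 9 crossings are needed.
The safety rule pushes this higher. Following every safe sequence of crossings, the most of the 10 that can be at the far shore as the ferry arrives there on crossing 9 is 9 — never all 10.
So no plan with fewer than 11 crossings exists, and this one achieves 11:
1. bodyguard II and diplomat II cross → the far shore.
2. bodyguard II crosses ← the near shore.
3. diplomat I, diplomat IV, and diplomat V cross → the far shore.
4. diplomat II crosses ← the near shore.
5. bodyguard I, bodyguard IV, and bodyguard V cross → the far shore.
6. bodyguard V and diplomat V cross ← the near shore.
7. bodyguard II, bodyguard III, and bodyguard V cross → the far shore.
8. diplomat IV crosses ← the near shore.
9. diplomat II and diplomat V cross → the far shore.
10. diplomat II crosses ← the near shore.
11. diplomat II, diplomat III, and diplomat IV cross → the far shore.

11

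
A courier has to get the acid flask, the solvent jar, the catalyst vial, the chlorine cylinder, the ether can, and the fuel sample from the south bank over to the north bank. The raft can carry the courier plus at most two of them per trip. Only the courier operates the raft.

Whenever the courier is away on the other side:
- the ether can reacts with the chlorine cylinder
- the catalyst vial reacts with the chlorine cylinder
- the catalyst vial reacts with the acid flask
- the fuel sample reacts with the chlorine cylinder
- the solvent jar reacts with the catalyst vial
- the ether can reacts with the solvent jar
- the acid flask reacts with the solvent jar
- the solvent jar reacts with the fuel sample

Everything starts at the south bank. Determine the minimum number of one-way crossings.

impossible

Whatever the first load, the items left behind include a forbidden pair without the courier. No opening move is safe, so no plan exists.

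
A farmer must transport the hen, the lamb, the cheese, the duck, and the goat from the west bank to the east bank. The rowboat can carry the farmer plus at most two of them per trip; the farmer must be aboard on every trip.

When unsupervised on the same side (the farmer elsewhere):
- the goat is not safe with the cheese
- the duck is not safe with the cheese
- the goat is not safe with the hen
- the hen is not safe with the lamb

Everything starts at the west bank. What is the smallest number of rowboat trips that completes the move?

7

Counting alone: the farmer can take at most 2 across per trip to the east bank, so moving all 5 needs at least 3 loaded trips out, with a return between consecutive ones — at least 5 crossings.
The safety rule pushes this higher. Following every safe sequence of crossings, the most of the 5 that can be at the east bank as the rowboat arrives there on crossing 5 is 4 — never all 5.
So no plan with fewer than 7 crossings exists, and this one achieves 7:
1. Farmer goes to the east bank with the cheese and the hen.
2. Farmer goes back to the west bank alone.
3. Farmer goes to the east bank with the lamb.
4. Farmer goes back to the west bank with the hen.
5. Farmer goes to the east bank with the duck and the goat.
6. Farmer goes back to the west bank with the cheese.
7. Farmer goes to the east bank with the cheese and the hen.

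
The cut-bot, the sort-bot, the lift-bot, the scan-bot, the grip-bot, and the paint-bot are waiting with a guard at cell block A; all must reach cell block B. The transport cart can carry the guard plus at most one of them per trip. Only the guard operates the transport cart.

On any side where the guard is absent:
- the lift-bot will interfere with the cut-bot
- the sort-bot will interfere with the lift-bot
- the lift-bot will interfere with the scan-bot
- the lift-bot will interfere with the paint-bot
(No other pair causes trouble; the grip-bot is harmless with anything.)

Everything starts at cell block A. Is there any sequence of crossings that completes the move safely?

No

Following every safe sequence of crossings from the start, the most of the 6 that can be at cell block B as the transport cart arrives there on crossings 1, 3, 5 is 1, 2, 3 respectively; the best ever achieved is 3 of 6.
From crossing 7 on, no configuration arises that was not already reachable earlier: only 22 distinct safe configurations (who is on which side, and where the transport cart is) can ever be reached, none of them has everyone across, and every continuation just revisits them. So no valid plan exists.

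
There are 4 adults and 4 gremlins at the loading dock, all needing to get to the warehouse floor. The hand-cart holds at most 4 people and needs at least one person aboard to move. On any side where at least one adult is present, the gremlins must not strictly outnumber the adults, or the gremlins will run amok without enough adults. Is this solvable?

Yes

1. 2 gremlins → the warehouse floor.  (the loading dock: 4A 2G; the warehouse floor: 0A 2G)
2. 1 gremlin ← the loading dock.  (the loading dock: 4A 3G; the warehouse floor: 0A 1G)
3. 4 adults → the warehouse floor.  (the loading dock: 0A 3G; the warehouse floor: 4A 1G)
4. 1 gremlin ← the loading dock.  (the loading dock: 0A 4G; the warehouse floor: 4A 0G)
5. 4 gremlins → the warehouse floor.  (the loading dock: 0A 0G; the warehouse floor: 4A 4G)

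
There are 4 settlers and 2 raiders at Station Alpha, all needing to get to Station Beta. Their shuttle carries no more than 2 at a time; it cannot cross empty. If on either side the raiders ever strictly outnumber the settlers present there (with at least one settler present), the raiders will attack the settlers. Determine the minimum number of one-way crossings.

9

Counting alone: each trip to Station Beta takes at most 2 across and each return brings at least 1 back, so after t trips out (and t−1 returns) at most 2t − (t−1) of the 6 are across; that first reaches 6 at t = 5, so at least 9 crossings are needed.
The plan below uses exactly 9 crossings, so it is optimal:
1. 2 raiders → Station Beta.  (Station Alpha: 4S 0R; Station Beta: 0S 2R)
2. 1 raider ← Station Alpha.  (Station Alpha: 4S 1R; Station Beta: 0S 1R)
3. 2 settlers → Station Beta.  (Station Alpha: 2S 1R; Station Beta: 2S 1R)
4. 1 raider ← Station Alpha.  (Station Alpha: 2S 2R; Station Beta: 2S 0R)
5. 2 raiders → Station Beta.  (Station Alpha: 2S 0R; Station Beta: 2S 2R)
6. 1 raider ← Station Alpha.  (Station Alpha: 2S 1R; Station Beta: 2S 1R)
7. 1 settler and 1 raider → Station Beta.  (Station Alpha: 1S 0R; Station Beta: 3S 2R)
8. 1 raider ← Station Alpha.  (Station Alpha: 1S 1R; Station Beta: 3S 1R)
9. 1 settler and 1 raider → Station Beta.  (Station Alpha: 0S 0R; Station Beta: 4S 2R)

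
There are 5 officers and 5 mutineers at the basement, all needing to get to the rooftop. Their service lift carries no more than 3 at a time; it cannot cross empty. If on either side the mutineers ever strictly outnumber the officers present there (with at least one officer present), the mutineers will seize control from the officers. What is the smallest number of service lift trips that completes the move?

Counting alone: each trip to the rooftop takes at most 3 across and each return brings at least 1 back, so after t trips out (and t−1 returns) at most 3t − (t−1) of the 10 are across; that first reaches 10 at t = 5, so at least 9 crossings are needed.
The safety rule pushes this higher. Following every safe sequence of crossings, the most of the 10 that can be at the rooftop as the service lift arrives there on crossing 9 is 9 — never all 10.
So no plan with fewer than 11 crossings exists, and this one achieves 11:
1. 2 mutineers → the rooftop.  (the basement: 5O 3M; the rooftop: 0O 2M)
2. 1 mutineer ← the basement.  (the basement: 5O 4M; the rooftop: 0O 1M)
3. 3 mutineers → the rooftop.  (the basement: 5O 1M; the rooftop: 0O 4M)
4. 1 mutineer ← the basement.  (the basement: 5O 2M; the rooftop: 0O 3M)
5. 3 officers → the rooftop.  (the basement: 2O 2M; the rooftop: 3O 3M)
6. 1 officer and 1 mutineer ← the basement.  (the basement: 3O 3M; the rooftop: 2O 2M)
7. 3 officers → the rooftop.  (the basement: 0O 3M; the rooftop: 5O 2M)
8. 1 mutineer ← the basement.  (the basement: 0O 4M; the rooftop: 5O 1M)
9. 2 mutineers → the rooftop.  (the basement: 0O 2M; the rooftop: 5O 3M)
10. 1 mutineer ← the basement.  (the basement: 0O 3M; the rooftop: 5O 2M)
11. 3 mutineers → the rooftop.  (the basement: 0O 0M; the rooftop: 5O 5M)

11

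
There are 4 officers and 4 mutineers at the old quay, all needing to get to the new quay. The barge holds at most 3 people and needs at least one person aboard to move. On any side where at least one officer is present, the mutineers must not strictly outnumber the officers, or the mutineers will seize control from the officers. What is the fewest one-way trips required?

9

Counting alone: each trip to the new quay takes at most 3 across and each return brings at least 1 back, so after t trips out (and t−1 returns) at most 3t − (t−1) of the 8 are across; that first reaches 8 at t = 4, so at least 7 crossings are needed.
The safety rule pushes this higher. Following every safe sequence of crossings, the most of the 8 that can be at the new quay as the barge arrives there on crossing 7 is 7 — never all 8.
So no plan with fewer than 9 crossings exists, and this one achieves 9:
1. 2 mutineers → the new quay.  (the old quay: 4O 2M; the new quay: 0O 2M)
2. 1 mutineer ← the old quay.  (the old quay: 4O 3M; the new quay: 0O 1M)
3. 3 mutineers → the new quay.  (the old quay: 4O 0M; the new quay: 0O 4M)
4. 1 mutineer ← the old quay.  (the old quay: 4O 1M; the new quay: 0O 3M)
5. 3 officers → the new quay.  (the old quay: 1O 1M; the new quay: 3O 3M)
6. 1 officer and 1 mutineer ← the old quay.  (the old quay: 2O 2M; the new quay: 2O 2M)
7. 2 officers → the new quay.  (the old quay: 0O 2M; the new quay: 4O 2M)
8. 1 mutineer ← the old quay.  (the old quay: 0O 3M; the new quay: 4O 1M)
9. 3 mutineers → the new quay.  (the old quay: 0O 0M; the new quay: 4O 4M)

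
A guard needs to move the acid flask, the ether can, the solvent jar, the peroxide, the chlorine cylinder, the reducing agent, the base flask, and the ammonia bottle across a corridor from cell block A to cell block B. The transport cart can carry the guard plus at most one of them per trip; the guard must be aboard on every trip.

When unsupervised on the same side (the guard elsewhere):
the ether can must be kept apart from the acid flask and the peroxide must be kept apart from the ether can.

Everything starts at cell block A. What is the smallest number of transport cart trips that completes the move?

Counting alone: the guard can take at most 1 across per trip to cell block B, so moving all 8 needs at least 8 loaded trips out, with a return between consecutive ones — at least 15 crossings.
The safety rule pushes this higher. Following every safe sequence of crossings, the most of the 8 that can be at cell block B as the transport cart arrives there on crossing 15 is 7 — never all 8.
So no plan with fewer than 17 crossings exists, and this one achieves 17:
1. Guard goes to cell block B with the ether can.
2. Guard goes back to cell block A alone.
3. Guard goes to cell block B with the acid flask.
4. Guard goes back to cell block A with the ether can.
5. Guard goes to cell block B with the peroxide.
6. Guard goes back to cell block A alone.
7. Guard goes to cell block B with the solvent jar.
8. Guard goes back to cell block A alone.
9. Guard goes to cell block B with the chlorine cylinder.
10. Guard goes back to cell block A alone.
11. Guard goes to cell block B with the reducing agent.
12. Guard goes back to cell block A alone.
13. Guard goes to cell block B with the base flask.
14. Guard goes back to cell block A alone.
15. Guard goes to cell block B with the ammonia bottle.
16. Guard goes back to cell block A alone.
17. Guard goes to cell block B with the ether can.

17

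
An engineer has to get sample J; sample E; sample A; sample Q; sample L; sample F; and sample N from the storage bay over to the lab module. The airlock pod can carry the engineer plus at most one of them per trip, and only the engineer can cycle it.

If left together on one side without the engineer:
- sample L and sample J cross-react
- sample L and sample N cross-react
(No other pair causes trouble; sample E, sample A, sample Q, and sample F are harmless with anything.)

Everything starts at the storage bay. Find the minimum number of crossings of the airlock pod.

15

Counting alone: the engineer can take at most 1 across per trip to the lab module, so moving all 7 needs at least 7 loaded trips out, with a return between consecutive ones — at least 13 crossings.
The safety rule pushes this higher. Following every safe sequence of crossings, the most of the 7 that can be at the lab module as the airlock pod arrives there on crossing 13 is 6 — never all 7.
So no plan with fewer than 15 crossings exists, and this one achieves 15:
1. Engineer goes to the lab module with sample L.
2. Engineer goes back to the storage bay alone.
3. Engineer goes to the lab module with sample J.
4. Engineer goes back to the storage bay with sample L.
5. Engineer goes to the lab module with sample N.
6. Engineer goes back to the storage bay alone.
7. Engineer goes to the lab module with sample E.
8. Engineer goes back to the storage bay alone.
9. Engineer goes to the lab module with sample A.
10. Engineer goes back to the storage bay alone.
11. Engineer goes to the lab module with sample Q.
12. Engineer goes back to the storage bay alone.
13. Engineer goes to the lab module with sample F.
14. Engineer goes back to the storage bay alone.
15. Engineer goes to the lab module with sample L.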